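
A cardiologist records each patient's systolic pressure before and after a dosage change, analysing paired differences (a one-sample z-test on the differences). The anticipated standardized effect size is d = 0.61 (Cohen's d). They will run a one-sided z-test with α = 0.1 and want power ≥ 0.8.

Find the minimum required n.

n = 13

Set Φ(δ − 1.282) = 0.8; then δ − 1.282 = Φ⁻¹(0.8) = 0.842, giving δ = 2.123.
δ = d·√n ⇒ n = (δ/d)² = (2.123 / 0.61)² = 12.11.
Round up to the next whole unit.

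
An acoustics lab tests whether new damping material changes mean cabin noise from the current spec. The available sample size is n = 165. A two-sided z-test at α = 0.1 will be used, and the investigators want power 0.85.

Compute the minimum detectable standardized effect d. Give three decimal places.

d ≈ 0.209

Required noncentrality: δ = z_{0.05} + z_{0.15} = 1.645 + 1.036 = 2.681.
(Lower-tail contribution to power is negligible for δ > 0.)
δ = d·√n ⇒ d = δ/√n = 2.681/√165 = 0.2087.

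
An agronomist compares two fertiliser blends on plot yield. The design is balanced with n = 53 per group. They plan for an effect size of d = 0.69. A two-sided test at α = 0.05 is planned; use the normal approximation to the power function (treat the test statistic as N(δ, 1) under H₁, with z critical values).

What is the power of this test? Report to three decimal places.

Noncentrality parameter: δ = d·√(n/2) = 0.69 × √(53/2) = 3.5520
Critical value for a two-sided test at α = 0.05: z_{α/2} = 1.960.
Power = Φ(δ − 1.960) + Φ(−δ − 1.960) = Φ(1.592) + Φ(-5.512) = 0.9443 + 0.0000 = 0.9443.

Power ≈ 0.944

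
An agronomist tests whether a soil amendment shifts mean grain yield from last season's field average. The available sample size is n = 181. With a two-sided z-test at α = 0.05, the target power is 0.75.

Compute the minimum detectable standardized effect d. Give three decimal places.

Need Φ(δ − 1.960) = 0.75, so δ = 1.960 + 0.674 = 2.634.
(Lower-tail contribution to power is negligible for δ > 0.)
δ = d·√n ⇒ d = δ/√n = 2.634/√181 = 0.1958.

d ≈ 0.196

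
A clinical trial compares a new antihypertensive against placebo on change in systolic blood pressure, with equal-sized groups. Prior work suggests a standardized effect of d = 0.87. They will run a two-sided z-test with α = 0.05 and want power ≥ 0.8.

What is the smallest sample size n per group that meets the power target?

n = 21 per group

For power 0.8 need Φ(δ − z_{0.025}) = 0.8, so δ = z_{0.025} + z_{0.20} = 1.960 + 0.842 = 2.802.
(For δ > 0 the lower-tail rejection region contributes negligibly to power, so the one-term inversion is standard.)
δ = d·√(n/2) ⇒ n = 2(δ/d)² = 2 × (2.802 / 0.87)² = 20.74.
Round up to the next whole unit.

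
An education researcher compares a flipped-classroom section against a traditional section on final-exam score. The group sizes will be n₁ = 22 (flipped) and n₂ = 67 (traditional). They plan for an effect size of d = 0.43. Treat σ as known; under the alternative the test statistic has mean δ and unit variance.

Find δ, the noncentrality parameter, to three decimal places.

δ ≈ 1.750

δ = d / √(1/n₁ + 1/n₂) = 0.43 / √(1/22 + 1/67) = 1.7499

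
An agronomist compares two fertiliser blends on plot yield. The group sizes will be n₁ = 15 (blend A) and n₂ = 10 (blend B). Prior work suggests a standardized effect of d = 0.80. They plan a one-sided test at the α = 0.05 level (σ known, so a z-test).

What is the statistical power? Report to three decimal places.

Power ≈ 0.624

Noncentrality parameter: δ = d / √(1/n₁ + 1/n₂) = 0.80 / √(1/15 + 1/10) = 1.9596
One-sided α = 0.05 → critical value z_{0.05} = 1.645.
Power = Φ(δ − 1.645) = Φ(0.315) = 0.6235.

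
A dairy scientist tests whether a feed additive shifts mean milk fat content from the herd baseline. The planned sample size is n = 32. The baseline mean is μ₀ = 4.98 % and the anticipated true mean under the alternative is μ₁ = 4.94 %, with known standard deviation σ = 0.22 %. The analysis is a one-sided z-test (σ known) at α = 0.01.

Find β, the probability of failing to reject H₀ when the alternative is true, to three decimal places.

Standardized effect: d = |μ₁ − μ₀| / σ = |4.94 − 4.98| / 0.22 = 0.1818
Noncentrality parameter: δ = d·√n = 0.1818 × √32 = 1.0285
Critical value for a one-sided test at α = 0.01: z_α = 2.326.
Power = P(Z > 2.326 − δ) = Φ(-1.298) = 0.0972.
Type II error: β = 1 − power = 1 − 0.0972 = 0.9028.

β ≈ 0.903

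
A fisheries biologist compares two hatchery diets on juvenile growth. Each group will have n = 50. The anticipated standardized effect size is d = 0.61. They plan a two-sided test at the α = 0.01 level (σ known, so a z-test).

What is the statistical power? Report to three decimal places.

Noncentrality parameter: δ = d·√(n/2) = 0.61 × √(50/2) = 3.0500
Two-sided α = 0.01 → critical value z_{0.005} = 2.576.
Power = Φ(δ − 2.576) + Φ(−δ − 2.576) = Φ(0.474) + Φ(-5.626) = 0.6823 + 0.0000 = 0.6823.

Power ≈ 0.682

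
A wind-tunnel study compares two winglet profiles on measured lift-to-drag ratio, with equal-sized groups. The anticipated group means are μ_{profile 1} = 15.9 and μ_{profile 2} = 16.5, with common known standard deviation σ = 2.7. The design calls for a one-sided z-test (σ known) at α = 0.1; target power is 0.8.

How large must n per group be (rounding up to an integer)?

n = 183 per group

Standardized effect: d = |μ_{profile 1} − μ_{profile 2}| / σ = |15.9 − 16.5| / 2.7 = 0.2222
Set Φ(δ − 1.282) = 0.8; then δ − 1.282 = Φ⁻¹(0.8) = 0.842, giving δ = 2.123.
δ = d·√(n/2) ⇒ n = 2(δ/d)² = 2 × (2.123 / 0.2222)² = 182.57.
Round up to the next whole unit.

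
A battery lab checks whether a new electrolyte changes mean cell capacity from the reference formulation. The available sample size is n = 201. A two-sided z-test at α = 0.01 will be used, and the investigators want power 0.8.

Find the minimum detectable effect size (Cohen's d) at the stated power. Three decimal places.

d ≈ 0.241

Need Φ(δ − 2.576) = 0.8, so δ = 2.576 + 0.842 = 3.417.
(Lower-tail contribution to power is negligible for δ > 0.)
δ = d·√n ⇒ d = δ/√n = 3.417/√201 = 0.2410.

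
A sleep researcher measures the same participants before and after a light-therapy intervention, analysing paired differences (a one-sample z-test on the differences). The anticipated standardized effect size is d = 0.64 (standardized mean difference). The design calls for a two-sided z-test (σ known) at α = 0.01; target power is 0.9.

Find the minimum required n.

n = 37

For power 0.9 need Φ(δ − z_{0.005}) = 0.9, so δ = z_{0.005} + z_{0.10} = 2.576 + 1.282 = 3.857.
(For δ > 0 the lower-tail rejection region contributes negligibly to power, so the one-term inversion is standard.)
δ = d·√n ⇒ n = (δ/d)² = (3.857 / 0.64)² = 36.33.
Round up to the next whole unit.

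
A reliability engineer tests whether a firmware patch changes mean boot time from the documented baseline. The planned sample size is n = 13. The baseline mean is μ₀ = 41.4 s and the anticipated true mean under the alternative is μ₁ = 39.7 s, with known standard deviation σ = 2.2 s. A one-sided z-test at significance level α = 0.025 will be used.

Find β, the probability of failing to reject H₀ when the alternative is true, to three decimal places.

β ≈ 0.204

Standardized effect: d = |μ₁ − μ₀| / σ = |39.7 − 41.4| / 2.2 = 0.7727
Noncentrality parameter: δ = d·√n = 0.7727 × √13 = 2.7861
One-sided α = 0.025 → critical value z_{0.025} = 1.960.
Power = Φ(δ − 1.960) = Φ(0.826) = 0.7956.
Type II error: β = 1 − power = 1 − 0.7956 = 0.2044.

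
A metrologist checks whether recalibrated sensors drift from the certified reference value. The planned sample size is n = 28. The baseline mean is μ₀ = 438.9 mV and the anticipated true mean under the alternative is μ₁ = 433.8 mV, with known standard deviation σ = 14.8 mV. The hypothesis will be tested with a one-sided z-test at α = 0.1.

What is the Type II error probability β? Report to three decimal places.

Standardized effect: d = |μ₁ − μ₀| / σ = |433.8 − 438.9| / 14.8 = 0.3446
Noncentrality parameter: δ = d·√n = 0.3446 × √28 = 1.8234
One-sided α = 0.1 → critical value z_{0.1} = 1.282.
Power = Φ(δ − 1.282) = Φ(0.542) = 0.7060.
Type II error: β = 1 − power = 1 − 0.7060 = 0.2940.

β ≈ 0.294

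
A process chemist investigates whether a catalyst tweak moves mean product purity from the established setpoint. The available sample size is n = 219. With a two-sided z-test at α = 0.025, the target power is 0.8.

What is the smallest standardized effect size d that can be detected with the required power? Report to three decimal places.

Required noncentrality: δ = z_{0.0125} + z_{0.20} = 2.241 + 0.842 = 3.083.
(Lower-tail contribution to power is negligible for δ > 0.)
δ = d·√n ⇒ d = δ/√n = 3.083/√219 = 0.2083.

d ≈ 0.208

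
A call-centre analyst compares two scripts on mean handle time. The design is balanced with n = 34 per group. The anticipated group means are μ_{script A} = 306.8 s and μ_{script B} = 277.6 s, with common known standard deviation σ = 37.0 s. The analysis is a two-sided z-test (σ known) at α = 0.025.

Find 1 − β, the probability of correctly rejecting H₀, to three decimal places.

Standardized effect: d = |μ_{script A} − μ_{script B}| / σ = |306.8 − 277.6| / 37.0 = 0.7892
Noncentrality parameter: δ = d·√(n/2) = 0.7892 × √(34/2) = 3.2539
Critical value for a two-sided test at α = 0.025: z_{α/2} = 2.241.
Power = Φ(δ − 2.241) + Φ(−δ − 2.241) = Φ(1.013) + Φ(-5.495) = 0.8444 + 0.0000 = 0.8444.

Power ≈ 0.844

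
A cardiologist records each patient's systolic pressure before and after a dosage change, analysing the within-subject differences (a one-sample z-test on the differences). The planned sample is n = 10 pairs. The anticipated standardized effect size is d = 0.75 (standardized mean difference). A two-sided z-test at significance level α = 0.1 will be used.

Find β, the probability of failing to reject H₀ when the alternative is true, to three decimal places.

Noncentrality parameter: δ = d·√n = 0.75 × √10 = 2.3717
Critical value for a two-sided test at α = 0.1: z_{α/2} = 1.645.
Power = Φ(δ − 1.645) + Φ(−δ − 1.645) = Φ(0.727) + Φ(-4.017) = 0.7663 + 0.0000 = 0.7664.
Type II error: β = 1 − power = 1 − 0.7664 = 0.2336.

β ≈ 0.234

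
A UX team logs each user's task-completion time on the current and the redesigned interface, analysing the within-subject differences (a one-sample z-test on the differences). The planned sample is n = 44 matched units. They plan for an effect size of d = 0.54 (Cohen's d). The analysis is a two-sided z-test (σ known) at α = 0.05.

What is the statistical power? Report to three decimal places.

Noncentrality parameter: δ = d·√n = 0.54 × √44 = 3.5820
Critical value for a two-sided test at α = 0.05: z_{α/2} = 1.960.
Power = Φ(δ − 1.960) + Φ(−δ − 1.960) = Φ(1.622) + Φ(-5.542) = 0.9476 + 0.0000 = 0.9476.

Power ≈ 0.948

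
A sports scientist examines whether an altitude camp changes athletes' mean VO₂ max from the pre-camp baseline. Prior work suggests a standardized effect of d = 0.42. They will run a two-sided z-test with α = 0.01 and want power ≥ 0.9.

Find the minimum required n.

For power 0.9 need Φ(δ − z_{0.005}) = 0.9, so δ = z_{0.005} + z_{0.10} = 2.576 + 1.282 = 3.857.
(The Φ(−δ − z_{α/2}) term is vanishingly small for δ > 0 and is dropped in the standard sample-size formula.)
δ = d·√n ⇒ n = (δ/d)² = (3.857 / 0.42)² = 84.35.
Round up to the next whole unit.

n = 85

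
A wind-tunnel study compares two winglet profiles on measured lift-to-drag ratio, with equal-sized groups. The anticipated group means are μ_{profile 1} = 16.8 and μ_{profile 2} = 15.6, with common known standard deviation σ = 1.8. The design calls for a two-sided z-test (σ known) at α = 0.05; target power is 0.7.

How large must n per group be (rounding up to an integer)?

n = 28 per group

Standardized effect: d = |μ_{profile 1} − μ_{profile 2}| / σ = |16.8 − 15.6| / 1.8 = 0.6667
For power 0.7 need Φ(δ − z_{0.025}) = 0.7, so δ = z_{0.025} + z_{0.30} = 1.960 + 0.524 = 2.484.
(Ignoring the negligible lower-tail rejection probability gives the usual closed-form inversion.)
δ = d·√(n/2) ⇒ n = 2(δ/d)² = 2 × (2.484 / 0.6667)² = 27.77.
Round up to the next whole unit.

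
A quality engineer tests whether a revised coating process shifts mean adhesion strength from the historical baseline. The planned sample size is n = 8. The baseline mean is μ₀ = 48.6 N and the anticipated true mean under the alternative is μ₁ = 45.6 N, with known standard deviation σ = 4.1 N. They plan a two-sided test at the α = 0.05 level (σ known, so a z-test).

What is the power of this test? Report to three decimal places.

Power ≈ 0.544

Standardized effect: d = |μ₁ − μ₀| / σ = |45.6 − 48.6| / 4.1 = 0.7317
Noncentrality parameter: δ = d·√n = 0.7317 × √8 = 2.0696
Two-sided α = 0.05 → critical value z_{0.025} = 1.960.
Power = Φ(δ − 1.960) + Φ(−δ − 1.960) = Φ(0.110) + Φ(-4.030) = 0.5436 + 0.0000 = 0.5437.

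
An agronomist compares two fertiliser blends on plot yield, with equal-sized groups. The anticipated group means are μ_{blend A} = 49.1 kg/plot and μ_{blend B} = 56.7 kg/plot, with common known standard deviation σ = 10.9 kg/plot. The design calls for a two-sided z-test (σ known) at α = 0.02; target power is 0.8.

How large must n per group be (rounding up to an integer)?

n = 42 per group

Standardized effect: d = |μ_{blend A} − μ_{blend B}| / σ = |49.1 − 56.7| / 10.9 = 0.6972
For power 0.8 need Φ(δ − z_{0.01}) = 0.8, so δ = z_{0.01} + z_{0.20} = 2.326 + 0.842 = 3.168.
(The Φ(−δ − z_{α/2}) term is vanishingly small for δ > 0 and is dropped in the standard sample-size formula.)
δ = d·√(n/2) ⇒ n = 2(δ/d)² = 2 × (3.168 / 0.6972)² = 41.29.
Rounding up, n = 42 per group.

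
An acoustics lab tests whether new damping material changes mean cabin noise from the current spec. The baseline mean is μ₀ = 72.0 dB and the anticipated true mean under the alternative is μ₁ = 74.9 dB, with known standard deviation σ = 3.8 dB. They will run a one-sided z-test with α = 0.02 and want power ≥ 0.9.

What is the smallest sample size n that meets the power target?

n = 20

Standardized effect: d = |μ₁ − μ₀| / σ = |74.9 − 72.0| / 3.8 = 0.7632
For power 0.9 need Φ(δ − z_{0.02}) = 0.9, so δ = z_{0.02} + z_{0.10} = 2.054 + 1.282 = 3.335.
δ = d·√n ⇒ n = (δ/d)² = (3.335 / 0.7632)² = 19.10.
Round up to the next whole unit.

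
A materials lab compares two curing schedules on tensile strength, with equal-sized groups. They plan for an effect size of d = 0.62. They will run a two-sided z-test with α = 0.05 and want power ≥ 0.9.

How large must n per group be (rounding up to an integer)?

n = 55 per group

Set Φ(δ − 1.960) = 0.9; then δ − 1.960 = Φ⁻¹(0.9) = 1.282, giving δ = 3.242.
(Ignoring the negligible lower-tail rejection probability gives the usual closed-form inversion.)
δ = d·√(n/2) ⇒ n = 2(δ/d)² = 2 × (3.242 / 0.62)² = 54.67.
Round up to the next whole unit.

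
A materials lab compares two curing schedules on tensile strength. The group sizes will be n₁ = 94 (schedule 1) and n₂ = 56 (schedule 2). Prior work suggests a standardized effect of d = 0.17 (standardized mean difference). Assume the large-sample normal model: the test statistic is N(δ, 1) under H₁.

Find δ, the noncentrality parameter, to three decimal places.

δ = d / √(1/n₁ + 1/n₂) = 0.17 / √(1/94 + 1/56) = 1.0071

δ ≈ 1.007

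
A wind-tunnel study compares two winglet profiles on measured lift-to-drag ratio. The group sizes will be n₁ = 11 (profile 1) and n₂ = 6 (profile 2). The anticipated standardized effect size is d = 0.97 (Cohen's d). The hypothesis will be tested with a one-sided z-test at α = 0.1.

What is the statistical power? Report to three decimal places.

Power ≈ 0.736

Noncentrality parameter: δ = d / √(1/n₁ + 1/n₂) = 0.97 / √(1/11 + 1/6) = 1.9113
Critical value for a one-sided test at α = 0.1: z_α = 1.282.
Power = Φ(δ − 1.282) = Φ(0.630) = 0.7356.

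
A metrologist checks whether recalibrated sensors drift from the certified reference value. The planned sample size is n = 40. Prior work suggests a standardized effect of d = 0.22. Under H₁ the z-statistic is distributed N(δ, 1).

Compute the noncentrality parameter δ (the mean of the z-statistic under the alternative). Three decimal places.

δ ≈ 1.391

The noncentrality parameter scales effect size by the design's sample-size factor: δ = d·√n = 0.22 × √40 = 1.3914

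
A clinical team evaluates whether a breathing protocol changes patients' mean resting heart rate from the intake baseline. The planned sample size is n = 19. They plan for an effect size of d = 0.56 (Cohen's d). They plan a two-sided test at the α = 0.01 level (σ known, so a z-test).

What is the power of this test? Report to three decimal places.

Power ≈ 0.446

Noncentrality parameter: δ = d·√n = 0.56 × √19 = 2.4410
Critical value for a two-sided test at α = 0.01: z_{α/2} = 2.576.
Power = Φ(δ − 2.576) + Φ(−δ − 2.576) = Φ(-0.135) + Φ(-5.017) = 0.4464 + 0.0000 = 0.4464.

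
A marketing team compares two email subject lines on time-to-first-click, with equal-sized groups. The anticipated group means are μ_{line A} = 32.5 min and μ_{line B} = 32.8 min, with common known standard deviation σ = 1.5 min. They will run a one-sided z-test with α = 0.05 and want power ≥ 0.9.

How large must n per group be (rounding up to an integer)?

Standardized effect: d = |μ_{line A} − μ_{line B}| / σ = |32.5 − 32.8| / 1.5 = 0.2000
Set Φ(δ − 1.645) = 0.9; then δ − 1.645 = Φ⁻¹(0.9) = 1.282, giving δ = 2.926.
δ = d·√(n/2) ⇒ n = 2(δ/d)² = 2 × (2.926 / 0.2000)² = 428.19.
Rounding up, n = 429 per group.

n = 429 per group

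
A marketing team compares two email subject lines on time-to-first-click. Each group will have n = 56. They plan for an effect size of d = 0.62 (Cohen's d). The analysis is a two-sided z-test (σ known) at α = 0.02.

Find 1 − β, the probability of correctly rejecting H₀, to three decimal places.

Noncentrality parameter: δ = d·√(n/2) = 0.62 × √(56/2) = 3.2807
Two-sided α = 0.02 → critical value z_{0.01} = 2.326.
Power = Φ(δ − 2.326) + Φ(−δ − 2.326) = Φ(0.954) + Φ(-5.607) = 0.8301 + 0.0000 = 0.8301.

Power ≈ 0.830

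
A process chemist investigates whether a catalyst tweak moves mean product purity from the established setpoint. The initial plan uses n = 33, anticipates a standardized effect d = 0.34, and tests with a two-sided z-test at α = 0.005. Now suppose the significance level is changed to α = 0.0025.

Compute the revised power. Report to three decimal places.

Power ≈ 0.142

δ = d·√n = 0.34 × √33 = 1.9532 (unchanged). New critical value: z_{0.0013} = 3.023.
Revised power = Φ(δ − 3.023) + Φ(−δ − 3.023) = Φ(-1.070) + Φ(-4.976) = 0.1423 + 0.0000 = 0.1423.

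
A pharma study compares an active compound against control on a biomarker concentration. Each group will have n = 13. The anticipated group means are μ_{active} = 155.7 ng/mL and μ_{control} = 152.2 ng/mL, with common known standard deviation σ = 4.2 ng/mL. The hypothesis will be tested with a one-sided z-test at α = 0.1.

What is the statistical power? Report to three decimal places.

Power ≈ 0.800

Standardized effect: d = |μ_{active} − μ_{control}| / σ = |155.7 − 152.2| / 4.2 = 0.8333
Noncentrality parameter: δ = d·√(n/2) = 0.8333 × √(13/2) = 2.1246
One-sided α = 0.1 → critical value z_{0.1} = 1.282.
Power = P(Z > 1.282 − δ) = Φ(0.843) = 0.8004.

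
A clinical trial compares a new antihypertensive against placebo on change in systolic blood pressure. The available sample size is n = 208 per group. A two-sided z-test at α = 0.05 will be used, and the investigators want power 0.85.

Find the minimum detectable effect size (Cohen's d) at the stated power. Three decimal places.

Required noncentrality: δ = z_{0.025} + z_{0.15} = 1.960 + 1.036 = 2.996.
(Lower-tail contribution to power is negligible for δ > 0.)
δ = d·√(n/2) ⇒ d = δ/√(n/2) = 2.996/√(208/2) = 0.2938.

d ≈ 0.294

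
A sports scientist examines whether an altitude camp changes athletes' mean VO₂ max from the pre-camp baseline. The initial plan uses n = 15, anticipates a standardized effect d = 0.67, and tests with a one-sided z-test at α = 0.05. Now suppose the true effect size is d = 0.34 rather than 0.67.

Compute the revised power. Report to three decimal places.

Power ≈ 0.371

With d = 0.34: δ = d·√n = 0.34 × √15 = 1.3168. Critical value z_{0.05} = 1.645.
Revised power = P(Z > 1.645 − δ) = Φ(-0.328) = 0.3714.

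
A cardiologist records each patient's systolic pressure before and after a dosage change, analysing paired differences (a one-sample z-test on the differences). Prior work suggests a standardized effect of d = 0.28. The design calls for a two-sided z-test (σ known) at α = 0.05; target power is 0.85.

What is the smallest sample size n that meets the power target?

For power 0.85 need Φ(δ − z_{0.025}) = 0.85, so δ = z_{0.025} + z_{0.15} = 1.960 + 1.036 = 2.996.
(For δ > 0 the lower-tail rejection region contributes negligibly to power, so the one-term inversion is standard.)
δ = d·√n ⇒ n = (δ/d)² = (2.996 / 0.28)² = 114.52.
Round up to the next whole unit.

n = 115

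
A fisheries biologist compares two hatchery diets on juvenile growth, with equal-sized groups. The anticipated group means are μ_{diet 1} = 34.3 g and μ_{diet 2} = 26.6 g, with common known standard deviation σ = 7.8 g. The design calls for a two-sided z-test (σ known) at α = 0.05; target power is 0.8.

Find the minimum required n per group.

n = 17 per group

Standardized effect: d = |μ_{diet 1} − μ_{diet 2}| / σ = |34.3 − 26.6| / 7.8 = 0.9872
Set Φ(δ − 1.960) = 0.8; then δ − 1.960 = Φ⁻¹(0.8) = 0.842, giving δ = 2.802.
(For δ > 0 the lower-tail rejection region contributes negligibly to power, so the one-term inversion is standard.)
δ = d·√(n/2) ⇒ n = 2(δ/d)² = 2 × (2.802 / 0.9872)² = 16.11.
Round up to the next whole unit.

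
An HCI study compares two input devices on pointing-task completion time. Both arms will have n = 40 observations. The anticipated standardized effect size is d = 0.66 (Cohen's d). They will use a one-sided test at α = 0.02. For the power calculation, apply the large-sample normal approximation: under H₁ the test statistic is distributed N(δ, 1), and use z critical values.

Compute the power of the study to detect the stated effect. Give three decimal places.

Noncentrality parameter: δ = d·√(n/2) = 0.66 × √(40/2) = 2.9516
Critical value for a one-sided test at α = 0.02: z_α = 2.054.
Power = Φ(δ − 2.054) = Φ(0.898) = 0.8154.

Power ≈ 0.815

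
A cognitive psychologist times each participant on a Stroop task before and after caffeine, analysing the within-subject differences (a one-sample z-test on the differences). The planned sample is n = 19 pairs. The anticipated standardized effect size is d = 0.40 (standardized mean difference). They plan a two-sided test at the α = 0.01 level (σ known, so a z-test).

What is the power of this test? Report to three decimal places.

Power ≈ 0.203

Noncentrality parameter: δ = d·√n = 0.40 × √19 = 1.7436
Two-sided α = 0.01 → critical value z_{0.005} = 2.576.
Power = Φ(δ − 2.576) + Φ(−δ − 2.576) = Φ(-0.832) + Φ(-4.319) = 0.2026 + 0.0000 = 0.2026.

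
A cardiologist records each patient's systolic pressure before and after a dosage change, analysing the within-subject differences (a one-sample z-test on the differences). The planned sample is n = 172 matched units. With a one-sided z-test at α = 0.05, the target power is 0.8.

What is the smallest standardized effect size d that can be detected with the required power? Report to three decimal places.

Need Φ(δ − 1.645) = 0.8, so δ = 1.645 + 0.842 = 2.486.
δ = d·√n ⇒ d = δ/√n = 2.486/√172 = 0.1896.

d ≈ 0.190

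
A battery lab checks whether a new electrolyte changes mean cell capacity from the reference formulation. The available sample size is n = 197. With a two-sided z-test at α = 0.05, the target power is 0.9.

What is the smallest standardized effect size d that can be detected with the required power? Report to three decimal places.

d ≈ 0.231

Required noncentrality: δ = z_{0.025} + z_{0.10} = 1.960 + 1.282 = 3.242.
(Lower-tail contribution to power is negligible for δ > 0.)
δ = d·√n ⇒ d = δ/√n = 3.242/√197 = 0.2309.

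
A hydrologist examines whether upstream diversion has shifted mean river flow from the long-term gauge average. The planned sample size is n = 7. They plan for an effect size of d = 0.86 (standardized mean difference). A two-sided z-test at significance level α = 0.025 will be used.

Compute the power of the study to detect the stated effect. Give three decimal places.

Noncentrality parameter: δ = d·√n = 0.86 × √7 = 2.2753
Critical value for a two-sided test at α = 0.025: z_{α/2} = 2.241.
Power = Φ(δ − 2.241) + Φ(−δ − 2.241) = Φ(0.034) + Φ(-4.517) = 0.5135 + 0.0000 = 0.5135.

Power ≈ 0.514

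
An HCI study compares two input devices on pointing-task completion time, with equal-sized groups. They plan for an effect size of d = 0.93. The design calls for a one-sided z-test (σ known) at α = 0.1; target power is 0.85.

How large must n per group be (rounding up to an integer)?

n = 13 per group

Set Φ(δ − 1.282) = 0.85; then δ − 1.282 = Φ⁻¹(0.85) = 1.036, giving δ = 2.318.
δ = d·√(n/2) ⇒ n = 2(δ/d)² = 2 × (2.318 / 0.93)² = 12.42.
Rounding up, n = 13 per group.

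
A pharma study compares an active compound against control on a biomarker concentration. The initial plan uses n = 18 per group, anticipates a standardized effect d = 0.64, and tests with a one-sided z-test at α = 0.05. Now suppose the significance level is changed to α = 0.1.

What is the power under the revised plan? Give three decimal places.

δ = d·√(n/2) = 0.64 × √(18/2) = 1.9200 (unchanged). New critical value: z_{0.1} = 1.282.
Revised power = Φ(δ − 1.282) = Φ(0.638) = 0.7384.

Power ≈ 0.738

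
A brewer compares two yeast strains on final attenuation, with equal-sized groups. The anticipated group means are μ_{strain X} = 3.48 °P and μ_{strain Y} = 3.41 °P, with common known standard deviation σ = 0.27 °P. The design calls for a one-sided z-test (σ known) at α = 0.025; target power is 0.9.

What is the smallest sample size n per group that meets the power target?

n = 313 per group

Standardized effect: d = |μ_{strain X} − μ_{strain Y}| / σ = |3.48 − 3.41| / 0.27 = 0.2593
Set Φ(δ − 1.960) = 0.9; then δ − 1.960 = Φ⁻¹(0.9) = 1.282, giving δ = 3.242.
δ = d·√(n/2) ⇒ n = 2(δ/d)² = 2 × (3.242 / 0.2593)² = 312.65.
Rounding up, n = 313 per group.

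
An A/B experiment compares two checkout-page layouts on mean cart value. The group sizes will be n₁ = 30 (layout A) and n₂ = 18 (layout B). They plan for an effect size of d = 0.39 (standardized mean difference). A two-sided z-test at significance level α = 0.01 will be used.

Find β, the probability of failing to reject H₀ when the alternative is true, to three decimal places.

Noncentrality parameter: λ = d / √(1/n₁ + 1/n₂) = 0.39 / √(1/30 + 1/18) = 1.3081
Critical value for a two-sided test at α = 0.01: z_{α/2} = 2.576.
Power = Φ(λ − 2.576) + Φ(−λ − 2.576) = Φ(-1.268) + Φ(-3.884) = 0.1024 + 0.0001 = 0.1025.
Type II error: β = 1 − power = 1 − 0.1025 = 0.8975.

β ≈ 0.898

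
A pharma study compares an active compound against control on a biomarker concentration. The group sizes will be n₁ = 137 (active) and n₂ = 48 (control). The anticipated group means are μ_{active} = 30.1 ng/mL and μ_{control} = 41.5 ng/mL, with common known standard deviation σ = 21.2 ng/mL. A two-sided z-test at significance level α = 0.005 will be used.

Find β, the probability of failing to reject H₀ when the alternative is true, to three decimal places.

Standardized effect: d = |μ_{active} − μ_{control}| / σ = |30.1 − 41.5| / 21.2 = 0.5377
Noncentrality parameter: δ = d / √(1/n₁ + 1/n₂) = 0.5377 / √(1/137 + 1/48) = 3.2060
Two-sided α = 0.005 → critical value z_{0.0025} = 2.807.
Power = Φ(δ − 2.807) + Φ(−δ − 2.807) = Φ(0.399) + Φ(-6.013) = 0.6550 + 0.0000 = 0.6550.
Type II error: β = 1 − power = 1 − 0.6550 = 0.3450.

β ≈ 0.345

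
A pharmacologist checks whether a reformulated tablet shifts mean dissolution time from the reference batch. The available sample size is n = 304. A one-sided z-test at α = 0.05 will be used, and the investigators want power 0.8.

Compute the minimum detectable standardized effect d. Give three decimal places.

d ≈ 0.143

Required noncentrality: δ = z_{0.05} + z_{0.20} = 1.645 + 0.842 = 2.486.
δ = d·√n ⇒ d = δ/√n = 2.486/√304 = 0.1426.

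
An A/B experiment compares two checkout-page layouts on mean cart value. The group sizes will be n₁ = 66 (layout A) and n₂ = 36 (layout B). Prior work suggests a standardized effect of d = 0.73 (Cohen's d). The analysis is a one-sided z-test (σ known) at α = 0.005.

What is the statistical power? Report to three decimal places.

Power ≈ 0.828

Noncentrality parameter: λ = d / √(1/n₁ + 1/n₂) = 0.73 / √(1/66 + 1/36) = 3.5233
One-sided α = 0.005 → critical value z_{0.005} = 2.576.
Power = Φ(λ − 2.576) = Φ(0.947) = 0.8283.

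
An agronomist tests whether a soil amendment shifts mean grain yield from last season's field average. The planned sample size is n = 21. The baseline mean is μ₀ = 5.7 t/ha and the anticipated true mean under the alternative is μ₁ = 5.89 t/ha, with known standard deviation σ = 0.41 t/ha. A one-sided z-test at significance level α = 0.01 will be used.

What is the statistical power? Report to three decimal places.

Standardized effect: d = |μ₁ − μ₀| / σ = |5.89 − 5.7| / 0.41 = 0.4634
Noncentrality parameter: δ = d·√n = 0.4634 × √21 = 2.1236
Critical value for a one-sided test at α = 0.01: z_α = 2.326.
Power = Φ(δ − 2.326) = Φ(-0.203) = 0.4197.

Power ≈ 0.420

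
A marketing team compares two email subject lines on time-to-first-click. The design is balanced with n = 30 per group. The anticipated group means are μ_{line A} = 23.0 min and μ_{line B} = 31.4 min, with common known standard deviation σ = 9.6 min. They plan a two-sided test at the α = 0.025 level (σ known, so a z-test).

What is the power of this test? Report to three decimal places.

Standardized effect: d = |μ_{line A} − μ_{line B}| / σ = |23.0 − 31.4| / 9.6 = 0.8750
Noncentrality parameter: δ = d·√(n/2) = 0.8750 × √(30/2) = 3.3889
Two-sided α = 0.025 → critical value z_{0.0125} = 2.241.
Power = Φ(δ − 2.241) + Φ(−δ − 2.241) = Φ(1.147) + Φ(-5.630) = 0.8744 + 0.0000 = 0.8744.

Power ≈ 0.874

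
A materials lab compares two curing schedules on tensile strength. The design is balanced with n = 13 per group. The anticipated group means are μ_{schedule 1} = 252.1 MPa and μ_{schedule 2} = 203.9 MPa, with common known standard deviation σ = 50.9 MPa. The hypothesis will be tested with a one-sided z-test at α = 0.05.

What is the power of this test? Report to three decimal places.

Standardized effect: d = |μ_{schedule 1} − μ_{schedule 2}| / σ = |252.1 − 203.9| / 50.9 = 0.9470
Noncentrality parameter: δ = d·√(n/2) = 0.9470 × √(13/2) = 2.4143
One-sided α = 0.05 → critical value z_{0.05} = 1.645.
Power = P(Z > 1.645 − δ) = Φ(0.769) = 0.7792.

Power ≈ 0.779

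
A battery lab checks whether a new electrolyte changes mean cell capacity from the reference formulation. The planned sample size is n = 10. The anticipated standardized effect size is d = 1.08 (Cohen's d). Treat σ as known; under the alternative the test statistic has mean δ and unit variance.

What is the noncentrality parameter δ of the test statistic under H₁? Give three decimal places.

The noncentrality parameter scales effect size by the design's sample-size factor: δ = d·√n = 1.08 × √10 = 3.4153

δ ≈ 3.415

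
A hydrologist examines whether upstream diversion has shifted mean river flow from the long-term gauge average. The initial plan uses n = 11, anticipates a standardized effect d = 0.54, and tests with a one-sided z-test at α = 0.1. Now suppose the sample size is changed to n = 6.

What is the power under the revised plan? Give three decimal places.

With n = 6: δ = d·√n = 0.54 × √6 = 1.3227. Critical value z_{0.1} = 1.282.
Revised power = Φ(δ − 1.282) = Φ(0.041) = 0.5164.

Power ≈ 0.516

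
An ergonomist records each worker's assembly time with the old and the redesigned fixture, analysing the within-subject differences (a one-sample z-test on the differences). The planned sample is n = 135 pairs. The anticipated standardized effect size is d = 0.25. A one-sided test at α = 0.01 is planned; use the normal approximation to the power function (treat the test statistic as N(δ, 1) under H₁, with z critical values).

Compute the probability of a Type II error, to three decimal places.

β ≈ 0.282

Noncentrality parameter: δ = d·√n = 0.25 × √135 = 2.9047
Critical value for a one-sided test at α = 0.01: z_α = 2.326.
Power = Φ(δ − 2.326) = Φ(0.578) = 0.7185.
Type II error: β = 1 − power = 1 − 0.7185 = 0.2815.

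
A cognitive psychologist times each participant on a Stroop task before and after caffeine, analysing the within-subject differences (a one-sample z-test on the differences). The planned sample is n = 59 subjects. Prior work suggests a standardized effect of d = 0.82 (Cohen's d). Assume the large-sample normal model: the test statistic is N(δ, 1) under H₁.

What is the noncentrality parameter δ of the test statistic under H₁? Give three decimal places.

δ ≈ 6.299

The noncentrality parameter scales effect size by the design's sample-size factor: δ = d·√n = 0.82 × √59 = 6.2985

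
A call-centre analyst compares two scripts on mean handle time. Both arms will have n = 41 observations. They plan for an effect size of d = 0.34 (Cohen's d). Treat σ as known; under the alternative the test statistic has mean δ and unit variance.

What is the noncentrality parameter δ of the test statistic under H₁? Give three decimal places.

δ = d·√(n/2) = 0.34 × √(41/2) = 1.5394

δ ≈ 1.539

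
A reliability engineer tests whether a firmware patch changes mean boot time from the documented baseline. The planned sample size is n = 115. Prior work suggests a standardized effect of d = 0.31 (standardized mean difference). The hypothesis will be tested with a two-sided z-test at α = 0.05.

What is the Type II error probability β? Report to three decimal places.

β ≈ 0.086

Noncentrality parameter: λ = d·√n = 0.31 × √115 = 3.3244
Critical value for a two-sided test at α = 0.05: z_{α/2} = 1.960.
Power = Φ(λ − 1.960) + Φ(−λ − 1.960) = Φ(1.364) + Φ(-5.284) = 0.9138 + 0.0000 = 0.9138.
Type II error: β = 1 − power = 1 − 0.9138 = 0.0862.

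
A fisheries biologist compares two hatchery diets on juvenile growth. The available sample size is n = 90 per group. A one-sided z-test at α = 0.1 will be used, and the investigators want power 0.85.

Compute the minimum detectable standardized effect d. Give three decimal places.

d ≈ 0.346

Required noncentrality: δ = z_{0.1} + z_{0.15} = 1.282 + 1.036 = 2.318.
δ = d·√(n/2) ⇒ d = δ/√(n/2) = 2.318/√(90/2) = 0.3455.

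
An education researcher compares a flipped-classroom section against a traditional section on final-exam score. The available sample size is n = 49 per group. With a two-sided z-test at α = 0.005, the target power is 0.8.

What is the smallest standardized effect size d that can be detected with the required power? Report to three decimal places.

Need Φ(δ − 2.807) = 0.8, so δ = 2.807 + 0.842 = 3.649.
(Lower-tail contribution to power is negligible for δ > 0.)
δ = d·√(n/2) ⇒ d = δ/√(n/2) = 3.649/√(49/2) = 0.7371.

d ≈ 0.737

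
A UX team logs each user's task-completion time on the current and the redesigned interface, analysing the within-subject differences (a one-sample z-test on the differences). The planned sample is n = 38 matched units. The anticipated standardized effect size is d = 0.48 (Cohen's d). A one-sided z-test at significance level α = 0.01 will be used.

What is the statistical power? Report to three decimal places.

Power ≈ 0.736

Noncentrality parameter: δ = d·√n = 0.48 × √38 = 2.9589
One-sided α = 0.01 → critical value z_{0.01} = 2.326.
Power = P(Z > 2.326 − δ) = Φ(0.633) = 0.7365.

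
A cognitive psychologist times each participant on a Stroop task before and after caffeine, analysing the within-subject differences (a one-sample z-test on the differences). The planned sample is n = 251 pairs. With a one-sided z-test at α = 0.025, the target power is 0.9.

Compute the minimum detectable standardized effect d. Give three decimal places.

Required noncentrality: δ = z_{0.025} + z_{0.10} = 1.960 + 1.282 = 3.242.
δ = d·√n ⇒ d = δ/√n = 3.242/√251 = 0.2046.

d ≈ 0.205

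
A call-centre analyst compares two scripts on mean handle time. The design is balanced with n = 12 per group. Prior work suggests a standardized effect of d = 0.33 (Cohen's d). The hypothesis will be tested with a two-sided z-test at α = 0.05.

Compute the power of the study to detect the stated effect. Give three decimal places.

Noncentrality parameter: δ = d·√(n/2) = 0.33 × √(12/2) = 0.8083
Critical value for a two-sided test at α = 0.05: z_{α/2} = 1.960.
Power = Φ(δ − 1.960) + Φ(−δ − 1.960) = Φ(-1.152) + Φ(-2.768) = 0.1247 + 0.0028 = 0.1276.

Power ≈ 0.128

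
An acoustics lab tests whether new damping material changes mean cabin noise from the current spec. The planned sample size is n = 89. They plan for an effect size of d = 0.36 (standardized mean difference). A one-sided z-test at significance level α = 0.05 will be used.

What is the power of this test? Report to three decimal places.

Noncentrality parameter: δ = d·√n = 0.36 × √89 = 3.3962
One-sided α = 0.05 → critical value z_{0.05} = 1.645.
Power = Φ(δ − 1.645) = Φ(1.751) = 0.9601.

Power ≈ 0.960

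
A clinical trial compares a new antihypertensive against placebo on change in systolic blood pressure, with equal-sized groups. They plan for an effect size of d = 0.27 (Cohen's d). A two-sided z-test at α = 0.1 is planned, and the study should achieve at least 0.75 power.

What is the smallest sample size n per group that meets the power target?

n = 148 per group

For power 0.75 need Φ(δ − z_{0.05}) = 0.75, so δ = z_{0.05} + z_{0.25} = 1.645 + 0.674 = 2.319.
(The Φ(−δ − z_{α/2}) term is vanishingly small for δ > 0 and is dropped in the standard sample-size formula.)
δ = d·√(n/2) ⇒ n = 2(δ/d)² = 2 × (2.319 / 0.27)² = 147.58.
Round up to the next whole unit.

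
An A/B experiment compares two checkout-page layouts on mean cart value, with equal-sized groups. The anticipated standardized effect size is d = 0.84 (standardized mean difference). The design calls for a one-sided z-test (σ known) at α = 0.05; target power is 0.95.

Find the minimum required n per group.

For power 0.95 need Φ(δ − z_{0.05}) = 0.95, so δ = z_{0.05} + z_{0.05} = 1.645 + 1.645 = 3.290.
δ = d·√(n/2) ⇒ n = 2(δ/d)² = 2 × (3.290 / 0.84)² = 30.68.
Round up to the next whole unit.

n = 31 per group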